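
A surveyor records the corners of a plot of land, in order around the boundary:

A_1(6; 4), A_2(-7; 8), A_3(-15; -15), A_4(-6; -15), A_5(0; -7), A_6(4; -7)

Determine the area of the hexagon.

282

Apply the shoelace formula: 2A = Σ (x_i·y_{i+1} − x_{i+1}·y_i), indices taken mod 6.
A_1→A_2: (6)(8) − (-7)(4) = 76
A_2→A_3: (-7)(-15) − (-15)(8) = 225
A_3→A_4: (-15)(-15) − (-6)(-15) = 135
A_4→A_5: (-6)(-7) − (0)(-15) = 42
A_5→A_6: (0)(-7) − (4)(-7) = 28
A_6→A_1: (4)(4) − (6)(-7) = 58
Σ = 564
Area = |Σ|/2 = 282.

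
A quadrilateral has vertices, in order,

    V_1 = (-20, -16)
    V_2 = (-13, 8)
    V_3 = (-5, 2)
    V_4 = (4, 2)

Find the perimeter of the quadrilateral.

74

|V_1V_2| = √((7)² + (24)²) = √625 = 25
|V_2V_3| = √((8)² + (-6)²) = √100 = 10
|V_3V_4| = √((9)² + (0)²) = √81 = 9
|V_4V_1| = √((-24)² + (-18)²) = √900 = 30
Perimeter = 25 + 10 + 9 + 30 = 74.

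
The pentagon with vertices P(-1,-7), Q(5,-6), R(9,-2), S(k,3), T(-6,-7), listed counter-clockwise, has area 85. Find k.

Write out the shoelace sum; only the two edges meeting at S involve k:
2·Area = [(9·3 − k·(-2)) + (k·(-7) − (-6)·3)] + 120
       = -5·k + 165 = 170
⇒ k = -1.

-1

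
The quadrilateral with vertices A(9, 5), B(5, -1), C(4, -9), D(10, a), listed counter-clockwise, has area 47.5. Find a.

Write out the shoelace sum; only the two edges meeting at D involve a:
2·Area = [(4·a − 10·(-9)) + (10·5 − 9·a)] + -75
       = -5·a + 65 = 95
⇒ a = -6.

-6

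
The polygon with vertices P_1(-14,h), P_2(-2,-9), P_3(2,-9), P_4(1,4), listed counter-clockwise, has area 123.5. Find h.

4

The doubled signed area Σ (x_i y_{i+1} − x_{i+1} y_i) is linear in h.
With h=0 it equals 235; the coefficient of h is 3 (from the two edges through P_1).
So 3·h + 235 = 2·123.5 = 247 ⇒ h = 4.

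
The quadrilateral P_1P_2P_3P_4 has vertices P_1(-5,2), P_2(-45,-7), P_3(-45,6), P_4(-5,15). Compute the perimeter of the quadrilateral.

108

|P_1P_2| = √((-40)² + (-9)²) = √1681 = 41
|P_2P_3| = √((0)² + (13)²) = √169 = 13
|P_3P_4| = √((40)² + (9)²) = √1681 = 41
|P_4P_1| = √((0)² + (-13)²) = √169 = 13
Perimeter = 41 + 13 + 41 + 13 = 108.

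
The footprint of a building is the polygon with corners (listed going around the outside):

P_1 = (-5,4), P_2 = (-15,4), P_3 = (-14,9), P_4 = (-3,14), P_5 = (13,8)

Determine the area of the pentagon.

Apply the shoelace (surveyor's) formula: 2A = Σ (x_i·y_{i+1} − x_{i+1}·y_i), indices taken mod 5.
Σ = (40) + (-79) + (-169) + (-206) + (92) = -322
Area = |Σ|/2 = 161.

161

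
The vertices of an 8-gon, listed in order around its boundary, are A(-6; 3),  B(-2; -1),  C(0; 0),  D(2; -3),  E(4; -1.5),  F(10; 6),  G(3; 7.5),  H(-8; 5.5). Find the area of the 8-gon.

101.25

Apply the surveyor's formula: 2A = Σ (x_i·y_{i+1} − x_{i+1}·y_i), indices taken mod 8.
Σ = (12) + (0) + (0) + (9) + (39) + (57) + (76.5) + (9) = 202.5
Area = |Σ|/2 = 101.25.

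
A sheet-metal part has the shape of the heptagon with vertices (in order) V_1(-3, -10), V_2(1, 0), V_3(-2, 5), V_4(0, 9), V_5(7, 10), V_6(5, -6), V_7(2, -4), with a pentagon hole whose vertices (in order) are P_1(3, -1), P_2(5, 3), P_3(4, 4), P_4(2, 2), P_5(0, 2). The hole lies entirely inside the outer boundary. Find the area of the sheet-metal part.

89

Outer boundary:
Apply the shoelace (surveyor's) formula: 2A = Σ (x_i·y_{i+1} − x_{i+1}·y_i), indices taken mod 7.
Cross-terms: 10, 5, -18, -63, -92, -8, -32  ⇒  Σ = -198
Area = |Σ|/2 = 99.
Hole:
Σ = (14) + (8) + (0) + (4) + (-6) = 20
Area = |Σ|/2 = 10.
Net area = 99 − 10 = 89.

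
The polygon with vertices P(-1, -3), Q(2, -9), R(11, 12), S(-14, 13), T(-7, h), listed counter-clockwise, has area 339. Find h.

-9

The doubled signed area Σ (x_i y_{i+1} − x_{i+1} y_i) is linear in h.
With h=0 it equals 561; the coefficient of h is -13 (from the two edges through T).
So -13·h + 561 = 2·339 = 678 ⇒ h = -9.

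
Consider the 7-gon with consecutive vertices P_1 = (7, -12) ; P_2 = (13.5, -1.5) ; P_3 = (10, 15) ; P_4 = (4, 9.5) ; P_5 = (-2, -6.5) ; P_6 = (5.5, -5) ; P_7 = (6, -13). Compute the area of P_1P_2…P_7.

210.125

Cross-terms: 151.5, 217.5, 35, -7, 45.75, -41.5, 19  ⇒  Σ = 420.25
Area = |Σ|/2 = 210.125.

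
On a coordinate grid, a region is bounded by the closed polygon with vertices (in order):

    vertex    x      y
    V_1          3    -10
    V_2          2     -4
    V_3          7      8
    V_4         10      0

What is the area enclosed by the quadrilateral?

64

Apply the shoelace (surveyor's) formula: 2A = Σ (x_i·y_{i+1} − x_{i+1}·y_i), indices taken mod 4.
V_1→V_2: (3)(-4) − (2)(-10) = 8
V_2→V_3: (2)(8) − (7)(-4) = 44
V_3→V_4: (7)(0) − (10)(8) = -80
V_4→V_1: (10)(-10) − (3)(0) = -100
Σ = -128
Area = |Σ|/2 = 64.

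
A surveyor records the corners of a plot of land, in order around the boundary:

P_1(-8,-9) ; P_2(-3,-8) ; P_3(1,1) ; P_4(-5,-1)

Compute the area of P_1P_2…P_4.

Apply the surveyor's formula: 2A = Σ (x_i·y_{i+1} − x_{i+1}·y_i), indices taken mod 4.
P_1→P_2: (-8)(-8) − (-3)(-9) = 37
P_2→P_3: (-3)(1) − (1)(-8) = 5
P_3→P_4: (1)(-1) − (-5)(1) = 4
P_4→P_1: (-5)(-9) − (-8)(-1) = 37
Σ = 83
Area = |Σ|/2 = 41.5.

41.5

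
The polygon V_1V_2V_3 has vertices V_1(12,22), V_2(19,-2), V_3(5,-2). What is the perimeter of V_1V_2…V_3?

|V_1V_2| = √((7)² + (-24)²) = √625 = 25
|V_2V_3| = √((-14)² + (0)²) = √196 = 14
|V_3V_1| = √((7)² + (24)²) = √625 = 25
Perimeter = 25 + 14 + 25 = 64.

64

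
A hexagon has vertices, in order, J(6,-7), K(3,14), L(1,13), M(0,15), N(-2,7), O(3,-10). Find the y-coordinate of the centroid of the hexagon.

Apply the shoelace formula. First the cross-terms c_i = x_i·y_{i+1} − x_{i+1}·y_i:
  105, 25, 15, 30, -1, 39  ⇒  2A = 213, A = 106.5.
Then Σ (y_i + y_{i+1})·c_i = 1830, so ȳ = 1830 / (6·106.5) = 610/213.

610/213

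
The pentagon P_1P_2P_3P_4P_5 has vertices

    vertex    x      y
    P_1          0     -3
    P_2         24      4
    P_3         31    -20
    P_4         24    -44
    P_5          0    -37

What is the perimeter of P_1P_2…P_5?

134

|P_1P_2| = √((24)² + (7)²) = √625 = 25
|P_2P_3| = √((7)² + (-24)²) = √625 = 25
|P_3P_4| = √((-7)² + (-24)²) = √625 = 25
|P_4P_5| = √((-24)² + (7)²) = √625 = 25
|P_5P_1| = √((0)² + (34)²) = √1156 = 34
Perimeter = 25 + 25 + 25 + 25 + 34 = 134.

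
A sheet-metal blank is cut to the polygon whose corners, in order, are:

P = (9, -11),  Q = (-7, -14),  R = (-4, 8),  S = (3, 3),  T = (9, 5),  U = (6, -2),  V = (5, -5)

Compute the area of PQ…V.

Apply the shoelace formula: 2A = Σ (x_i·y_{i+1} − x_{i+1}·y_i), indices taken mod 7.
Σ = (-203) + (-112) + (-36) + (-12) + (-48) + (-20) + (-10) = -441
Area = |Σ|/2 = 220.5.

220.5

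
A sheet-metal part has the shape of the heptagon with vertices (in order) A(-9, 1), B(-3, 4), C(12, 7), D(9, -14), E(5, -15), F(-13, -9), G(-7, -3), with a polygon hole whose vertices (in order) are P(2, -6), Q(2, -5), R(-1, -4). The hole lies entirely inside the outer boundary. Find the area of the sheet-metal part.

346.5

Outer boundary:
Σ = (-33) + (-69) + (-231) + (-65) + (-240) + (-24) + (-34) = -696
Area = |Σ|/2 = 348.
Hole:
Apply the shoelace (surveyor's) formula: 2A = Σ (x_i·y_{i+1} − x_{i+1}·y_i), indices taken mod 3.
P→Q: (2)(-5) − (2)(-6) = 2
Q→R: (2)(-4) − (-1)(-5) = -13
R→P: (-1)(-6) − (2)(-4) = 14
Σ = 3
Area = |Σ|/2 = 1.5.
Net area = 348 − 1.5 = 346.5.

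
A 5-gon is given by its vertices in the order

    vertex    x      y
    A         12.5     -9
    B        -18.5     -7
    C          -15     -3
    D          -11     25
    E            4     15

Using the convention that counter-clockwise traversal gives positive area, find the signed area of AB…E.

Cross-terms: -254, -49.5, -408, -265, -223.5  ⇒  Σ = -1200
Signed area = Σ/2 = -600 (negative ⇒ clockwise traversal).

-600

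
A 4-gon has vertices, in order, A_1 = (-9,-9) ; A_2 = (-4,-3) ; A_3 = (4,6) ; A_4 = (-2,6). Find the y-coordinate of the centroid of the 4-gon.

Apply Gauss's area formula. First the cross-terms c_i = x_i·y_{i+1} − x_{i+1}·y_i:
  -9, -12, 36, 72  ⇒  2A = 87, A = 43.5.
Then Σ (y_i + y_{i+1})·c_i = 288, so ȳ = 288 / (6·43.5) = 32/29.

32/29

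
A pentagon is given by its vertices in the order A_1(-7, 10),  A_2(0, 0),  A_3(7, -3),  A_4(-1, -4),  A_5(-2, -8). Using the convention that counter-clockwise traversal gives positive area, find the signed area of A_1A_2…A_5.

Apply the shoelace formula: 2A = Σ (x_i·y_{i+1} − x_{i+1}·y_i), indices taken mod 5.
Σ = (0) + (0) + (-31) + (0) + (-76) = -107
Signed area = Σ/2 = -53.5 (negative ⇒ clockwise traversal).

-53.5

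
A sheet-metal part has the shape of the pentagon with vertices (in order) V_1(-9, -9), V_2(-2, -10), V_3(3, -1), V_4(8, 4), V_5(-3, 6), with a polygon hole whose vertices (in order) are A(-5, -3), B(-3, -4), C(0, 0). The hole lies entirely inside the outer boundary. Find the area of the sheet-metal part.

127

Outer boundary:
Σ = (72) + (32) + (20) + (60) + (81) = 265
Area = |Σ|/2 = 132.5.
Hole:
Σ = (11) + (0) + (0) = 11
Area = |Σ|/2 = 5.5.
Net area = 132.5 − 5.5 = 127.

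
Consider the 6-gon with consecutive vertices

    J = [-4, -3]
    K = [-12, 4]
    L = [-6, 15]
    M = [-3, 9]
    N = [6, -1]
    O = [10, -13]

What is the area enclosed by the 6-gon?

209

Σ = (-52) + (-156) + (-9) + (-51) + (-68) + (-82) = -418
Area = |Σ|/2 = 209.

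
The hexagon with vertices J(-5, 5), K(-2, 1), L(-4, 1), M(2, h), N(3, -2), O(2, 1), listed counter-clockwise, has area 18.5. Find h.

The doubled signed area Σ (x_i y_{i+1} − x_{i+1} y_i) is linear in h.
With h=0 it equals 23; the coefficient of h is -7 (from the two edges through M).
So -7·h + 23 = 2·18.5 = 37 ⇒ h = -2.

-2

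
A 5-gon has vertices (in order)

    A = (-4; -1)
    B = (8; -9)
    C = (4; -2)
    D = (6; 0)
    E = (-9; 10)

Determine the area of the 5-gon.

92.5

A→B: (-4)(-9) − (8)(-1) = 44
B→C: (8)(-2) − (4)(-9) = 20
C→D: (4)(0) − (6)(-2) = 12
D→E: (6)(10) − (-9)(0) = 60
E→A: (-9)(-1) − (-4)(10) = 49
Σ = 185
Area = |Σ|/2 = 92.5.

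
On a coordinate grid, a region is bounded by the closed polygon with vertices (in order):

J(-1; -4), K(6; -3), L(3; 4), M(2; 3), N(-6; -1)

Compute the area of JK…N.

50

Cross-terms: 27, 33, 1, 16, 23  ⇒  Σ = 100
Area = |Σ|/2 = 50.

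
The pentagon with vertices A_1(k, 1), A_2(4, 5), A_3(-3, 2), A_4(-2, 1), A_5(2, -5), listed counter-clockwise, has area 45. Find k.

The doubled signed area Σ (x_i y_{i+1} − x_{i+1} y_i) is linear in k.
With k=0 it equals 30; the coefficient of k is 10 (from the two edges through A_1).
So 10·k + 30 = 2·45 = 90 ⇒ k = 6.

6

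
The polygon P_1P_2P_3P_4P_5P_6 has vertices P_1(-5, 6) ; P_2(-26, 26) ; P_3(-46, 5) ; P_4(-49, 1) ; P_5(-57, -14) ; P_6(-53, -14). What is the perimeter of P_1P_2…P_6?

136

|P_1P_2| = √((-21)² + (20)²) = √841 = 29
|P_2P_3| = √((-20)² + (-21)²) = √841 = 29
|P_3P_4| = √((-3)² + (-4)²) = √25 = 5
|P_4P_5| = √((-8)² + (-15)²) = √289 = 17
|P_5P_6| = √((4)² + (0)²) = √16 = 4
|P_6P_1| = √((48)² + (20)²) = √2704 = 52
Perimeter = 29 + 29 + 5 + 17 + 4 + 52 = 136.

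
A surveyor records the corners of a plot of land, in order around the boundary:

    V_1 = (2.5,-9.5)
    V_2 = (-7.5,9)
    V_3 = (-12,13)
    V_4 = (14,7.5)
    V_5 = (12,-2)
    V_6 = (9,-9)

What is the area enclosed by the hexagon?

Apply the surveyor's formula: 2A = Σ (x_i·y_{i+1} − x_{i+1}·y_i), indices taken mod 6.
V_1→V_2: (2.5)(9) − (-7.5)(-9.5) = -48.75
V_2→V_3: (-7.5)(13) − (-12)(9) = 10.5
V_3→V_4: (-12)(7.5) − (14)(13) = -272
V_4→V_5: (14)(-2) − (12)(7.5) = -118
V_5→V_6: (12)(-9) − (9)(-2) = -90
V_6→V_1: (9)(-9.5) − (2.5)(-9) = -63
Σ = -581.25
Area = |Σ|/2 = 290.625.

290.625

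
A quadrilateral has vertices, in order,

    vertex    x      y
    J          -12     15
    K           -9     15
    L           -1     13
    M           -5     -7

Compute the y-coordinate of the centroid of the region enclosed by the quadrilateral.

841/117

Apply the shoelace formula. First the cross-terms c_i = x_i·y_{i+1} − x_{i+1}·y_i:
  -45, -102, 72, -159  ⇒  2A = -234, A = -117.
Then Σ (y_i + y_{i+1})·c_i = -5046, so ȳ = -5046 / (6·(-117)) = 841/117.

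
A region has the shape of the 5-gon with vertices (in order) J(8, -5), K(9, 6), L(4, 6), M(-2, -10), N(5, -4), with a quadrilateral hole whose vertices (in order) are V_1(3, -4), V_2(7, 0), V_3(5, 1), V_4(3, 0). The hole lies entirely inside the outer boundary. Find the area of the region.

70

Outer boundary:
Apply the shoelace formula: 2A = Σ (x_i·y_{i+1} − x_{i+1}·y_i), indices taken mod 5.
Σ = (93) + (30) + (-28) + (58) + (7) = 160
Area = |Σ|/2 = 80.
Hole:
Cross-terms: 28, 7, -3, -12  ⇒  Σ = 20
Area = |Σ|/2 = 10.
Net area = 80 − 10 = 70.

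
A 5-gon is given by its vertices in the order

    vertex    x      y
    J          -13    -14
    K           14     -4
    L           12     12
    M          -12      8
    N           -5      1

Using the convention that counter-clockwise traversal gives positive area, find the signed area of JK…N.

Apply the surveyor's formula: 2A = Σ (x_i·y_{i+1} − x_{i+1}·y_i), indices taken mod 5.
J→K: (-13)(-4) − (14)(-14) = 248
K→L: (14)(12) − (12)(-4) = 216
L→M: (12)(8) − (-12)(12) = 240
M→N: (-12)(1) − (-5)(8) = 28
N→J: (-5)(-14) − (-13)(1) = 83
Σ = 815
Signed area = Σ/2 = 407.5 (positive ⇒ counter-clockwise traversal).

407.5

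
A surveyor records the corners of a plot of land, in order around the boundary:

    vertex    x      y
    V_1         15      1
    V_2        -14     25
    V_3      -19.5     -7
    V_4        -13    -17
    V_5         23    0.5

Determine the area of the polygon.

807.5

V_1→V_2: (15)(25) − (-14)(1) = 389
V_2→V_3: (-14)(-7) − (-19.5)(25) = 585.5
V_3→V_4: (-19.5)(-17) − (-13)(-7) = 240.5
V_4→V_5: (-13)(0.5) − (23)(-17) = 384.5
V_5→V_1: (23)(1) − (15)(0.5) = 15.5
Σ = 1615
Area = |Σ|/2 = 807.5.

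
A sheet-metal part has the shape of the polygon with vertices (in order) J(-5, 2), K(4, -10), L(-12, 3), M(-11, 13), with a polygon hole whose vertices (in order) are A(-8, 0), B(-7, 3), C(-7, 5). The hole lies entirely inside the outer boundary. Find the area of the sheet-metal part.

Outer boundary:
Σ = (42) + (-108) + (-123) + (43) = -146
Area = |Σ|/2 = 73.
Hole:
Σ = (-24) + (-14) + (40) = 2
Area = |Σ|/2 = 1.
Net area = 73 − 1 = 72.

72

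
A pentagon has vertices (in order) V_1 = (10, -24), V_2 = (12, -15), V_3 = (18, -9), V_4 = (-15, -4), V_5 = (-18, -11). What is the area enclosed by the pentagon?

364

Cross-terms: 138, 162, -207, 93, 542  ⇒  Σ = 728
Area = |Σ|/2 = 364.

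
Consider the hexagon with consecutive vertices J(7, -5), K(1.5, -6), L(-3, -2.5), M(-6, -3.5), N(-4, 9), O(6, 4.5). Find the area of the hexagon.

131.125

Apply the shoelace (surveyor's) formula: 2A = Σ (x_i·y_{i+1} − x_{i+1}·y_i), indices taken mod 6.
Cross-terms: -34.5, -21.75, -4.5, -68, -72, -61.5  ⇒  Σ = -262.25
Area = |Σ|/2 = 131.125.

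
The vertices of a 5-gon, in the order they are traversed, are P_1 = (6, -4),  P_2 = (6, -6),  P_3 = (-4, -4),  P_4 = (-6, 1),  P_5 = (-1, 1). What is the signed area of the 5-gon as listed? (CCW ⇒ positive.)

Apply the surveyor's formula: 2A = Σ (x_i·y_{i+1} − x_{i+1}·y_i), indices taken mod 5.
Cross-terms: -12, -48, -28, -5, -2  ⇒  Σ = -95
Signed area = Σ/2 = -47.5 (negative ⇒ clockwise traversal).

-47.5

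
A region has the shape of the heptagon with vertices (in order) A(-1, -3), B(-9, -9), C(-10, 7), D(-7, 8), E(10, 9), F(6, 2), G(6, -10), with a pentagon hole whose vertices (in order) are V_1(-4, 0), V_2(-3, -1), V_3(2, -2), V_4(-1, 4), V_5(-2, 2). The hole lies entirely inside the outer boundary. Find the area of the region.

223.5

Outer boundary:
Apply Gauss's area formula: 2A = Σ (x_i·y_{i+1} − x_{i+1}·y_i), indices taken mod 7.
Σ = (-18) + (-153) + (-31) + (-143) + (-34) + (-72) + (-28) = -479
Area = |Σ|/2 = 239.5.
Hole:
Apply the shoelace (surveyor's) formula: 2A = Σ (x_i·y_{i+1} − x_{i+1}·y_i), indices taken mod 5.
Σ = (4) + (8) + (6) + (6) + (8) = 32
Area = |Σ|/2 = 16.
Net area = 239.5 − 16 = 223.5.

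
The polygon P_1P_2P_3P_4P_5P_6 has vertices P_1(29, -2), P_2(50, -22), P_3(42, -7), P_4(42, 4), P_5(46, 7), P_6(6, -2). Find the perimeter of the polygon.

126

|P_1P_2| = √((21)² + (-20)²) = √841 = 29
|P_2P_3| = √((-8)² + (15)²) = √289 = 17
|P_3P_4| = √((0)² + (11)²) = √121 = 11
|P_4P_5| = √((4)² + (3)²) = √25 = 5
|P_5P_6| = √((-40)² + (-9)²) = √1681 = 41
|P_6P_1| = √((23)² + (0)²) = √529 = 23
Perimeter = 29 + 17 + 11 + 5 + 41 + 23 = 126.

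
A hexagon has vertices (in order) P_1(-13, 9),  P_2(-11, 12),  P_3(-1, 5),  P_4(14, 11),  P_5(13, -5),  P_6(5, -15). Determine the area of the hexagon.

357

Cross-terms: -57, -43, -81, -213, -170, -150  ⇒  Σ = -714
Area = |Σ|/2 = 357.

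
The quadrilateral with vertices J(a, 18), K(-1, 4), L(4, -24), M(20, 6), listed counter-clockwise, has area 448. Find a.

Write out the shoelace sum; only the two edges meeting at J involve a:
2·Area = [(20·18 − a·6) + (a·4 − (-1)·18)] + 512
       = -2·a + 890 = 896
⇒ a = -3.

-3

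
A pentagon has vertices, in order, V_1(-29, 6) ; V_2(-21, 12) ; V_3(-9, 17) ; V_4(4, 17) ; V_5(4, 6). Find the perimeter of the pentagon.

|V_1V_2| = √((8)² + (6)²) = √100 = 10
|V_2V_3| = √((12)² + (5)²) = √169 = 13
|V_3V_4| = √((13)² + (0)²) = √169 = 13
|V_4V_5| = √((0)² + (-11)²) = √121 = 11
|V_5V_1| = √((-33)² + (0)²) = √1089 = 33
Perimeter = 10 + 13 + 13 + 11 + 33 = 80.

80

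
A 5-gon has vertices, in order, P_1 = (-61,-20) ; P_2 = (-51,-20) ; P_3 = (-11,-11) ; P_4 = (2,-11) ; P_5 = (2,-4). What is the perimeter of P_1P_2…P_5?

136

|P_1P_2| = √((10)² + (0)²) = √100 = 10
|P_2P_3| = √((40)² + (9)²) = √1681 = 41
|P_3P_4| = √((13)² + (0)²) = √169 = 13
|P_4P_5| = √((0)² + (7)²) = √49 = 7
|P_5P_1| = √((-63)² + (-16)²) = √4225 = 65
Perimeter = 10 + 41 + 13 + 7 + 65 = 136.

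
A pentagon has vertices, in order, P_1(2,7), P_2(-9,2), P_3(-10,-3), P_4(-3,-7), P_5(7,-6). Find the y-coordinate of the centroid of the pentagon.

Apply Gauss's area formula. First the cross-terms c_i = x_i·y_{i+1} − x_{i+1}·y_i:
  67, 47, 61, 67, 61  ⇒  2A = 303, A = 151.5.
Then Σ (y_i + y_{i+1})·c_i = -864, so ȳ = -864 / (6·151.5) = -96/101.

-96/101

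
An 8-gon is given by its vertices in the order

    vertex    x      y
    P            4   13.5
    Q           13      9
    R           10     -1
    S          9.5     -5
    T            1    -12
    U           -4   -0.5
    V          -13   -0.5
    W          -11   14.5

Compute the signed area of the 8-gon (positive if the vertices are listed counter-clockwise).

-422.75

Apply the shoelace formula: 2A = Σ (x_i·y_{i+1} − x_{i+1}·y_i), indices taken mod 8.
Σ = (-139.5) + (-103) + (-40.5) + (-109) + (-48.5) + (-4.5) + (-194) + (-206.5) = -845.5
Signed area = Σ/2 = -422.75 (negative ⇒ clockwise traversal).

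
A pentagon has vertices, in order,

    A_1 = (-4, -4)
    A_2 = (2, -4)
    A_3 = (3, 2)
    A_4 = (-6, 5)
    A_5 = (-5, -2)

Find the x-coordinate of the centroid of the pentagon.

Apply the shoelace formula. First the cross-terms c_i = x_i·y_{i+1} − x_{i+1}·y_i:
  24, 16, 27, 37, 12  ⇒  2A = 116, A = 58.
Then Σ (x_i + x_{i+1})·c_i = -564, so x̄ = -564 / (6·58) = -47/29.

-47/29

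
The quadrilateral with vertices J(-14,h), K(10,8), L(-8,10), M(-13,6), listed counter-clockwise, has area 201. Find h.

Write out the shoelace sum; only the two edges meeting at J involve h:
2·Area = [((-13)·h − (-14)·6) + ((-14)·8 − 10·h)] + 246
       = -23·h + 218 = 402
⇒ h = -8.

-8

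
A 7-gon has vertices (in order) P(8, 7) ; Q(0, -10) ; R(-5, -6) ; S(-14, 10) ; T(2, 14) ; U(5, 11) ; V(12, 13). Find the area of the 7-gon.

307.5

Apply the shoelace (surveyor's) formula: 2A = Σ (x_i·y_{i+1} − x_{i+1}·y_i), indices taken mod 7.
Σ = (-80) + (-50) + (-134) + (-216) + (-48) + (-67) + (-20) = -615
Area = |Σ|/2 = 307.5.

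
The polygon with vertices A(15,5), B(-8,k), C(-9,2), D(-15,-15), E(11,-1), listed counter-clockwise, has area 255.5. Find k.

3

The doubled signed area Σ (x_i y_{i+1} − x_{i+1} y_i) is linear in k.
With k=0 it equals 439; the coefficient of k is 24 (from the two edges through B).
So 24·k + 439 = 2·255.5 = 511 ⇒ k = 3.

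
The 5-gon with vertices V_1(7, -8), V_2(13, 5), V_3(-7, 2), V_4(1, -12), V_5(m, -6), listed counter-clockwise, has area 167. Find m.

4

Write out the shoelace sum; only the two edges meeting at V_5 involve m:
2·Area = [(1·(-6) − m·(-12)) + (m·(-8) − 7·(-6))] + 282
       = 4·m + 318 = 334
⇒ m = 4.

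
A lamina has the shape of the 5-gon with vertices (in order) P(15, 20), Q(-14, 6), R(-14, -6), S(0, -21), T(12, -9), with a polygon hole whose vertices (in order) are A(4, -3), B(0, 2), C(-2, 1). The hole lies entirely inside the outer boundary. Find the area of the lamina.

722.5

Outer boundary:
Apply the shoelace (surveyor's) formula: 2A = Σ (x_i·y_{i+1} − x_{i+1}·y_i), indices taken mod 5.
Σ = (370) + (168) + (294) + (252) + (375) = 1459
Area = |Σ|/2 = 729.5.
Hole:
Apply the shoelace (surveyor's) formula: 2A = Σ (x_i·y_{i+1} − x_{i+1}·y_i), indices taken mod 3.
A→B: (4)(2) − (0)(-3) = 8
B→C: (0)(1) − (-2)(2) = 4
C→A: (-2)(-3) − (4)(1) = 2
Σ = 14
Area = |Σ|/2 = 7.
Net area = 729.5 − 7 = 722.5.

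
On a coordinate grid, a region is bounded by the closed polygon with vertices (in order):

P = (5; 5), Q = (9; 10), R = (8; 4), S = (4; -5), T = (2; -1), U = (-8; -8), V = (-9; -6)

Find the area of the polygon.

76

Σ = (5) + (-44) + (-56) + (6) + (-24) + (-24) + (-15) = -152
Area = |Σ|/2 = 76.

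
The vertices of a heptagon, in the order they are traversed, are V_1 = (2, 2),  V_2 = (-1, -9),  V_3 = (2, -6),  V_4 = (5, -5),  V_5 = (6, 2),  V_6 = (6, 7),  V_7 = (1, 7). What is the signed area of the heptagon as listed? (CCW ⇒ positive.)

Apply Gauss's area formula: 2A = Σ (x_i·y_{i+1} − x_{i+1}·y_i), indices taken mod 7.
V_1→V_2: (2)(-9) − (-1)(2) = -16
V_2→V_3: (-1)(-6) − (2)(-9) = 24
V_3→V_4: (2)(-5) − (5)(-6) = 20
V_4→V_5: (5)(2) − (6)(-5) = 40
V_5→V_6: (6)(7) − (6)(2) = 30
V_6→V_7: (6)(7) − (1)(7) = 35
V_7→V_1: (1)(2) − (2)(7) = -12
Σ = 121
Signed area = Σ/2 = 60.5 (positive ⇒ counter-clockwise traversal).

60.5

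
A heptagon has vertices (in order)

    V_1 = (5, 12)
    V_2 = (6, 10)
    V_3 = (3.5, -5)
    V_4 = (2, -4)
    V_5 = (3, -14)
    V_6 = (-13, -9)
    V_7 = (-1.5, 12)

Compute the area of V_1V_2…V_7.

281.75

Apply the shoelace (surveyor's) formula: 2A = Σ (x_i·y_{i+1} − x_{i+1}·y_i), indices taken mod 7.
Σ = (-22) + (-65) + (-4) + (-16) + (-209) + (-169.5) + (-78) = -563.5
Area = |Σ|/2 = 281.75.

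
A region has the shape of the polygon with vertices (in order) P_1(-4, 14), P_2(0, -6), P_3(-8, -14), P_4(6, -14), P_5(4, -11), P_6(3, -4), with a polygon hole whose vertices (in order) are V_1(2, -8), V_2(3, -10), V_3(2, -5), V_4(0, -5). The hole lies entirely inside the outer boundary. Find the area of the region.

Outer boundary:
P_1→P_2: (-4)(-6) − (0)(14) = 24
P_2→P_3: (0)(-14) − (-8)(-6) = -48
P_3→P_4: (-8)(-14) − (6)(-14) = 196
P_4→P_5: (6)(-11) − (4)(-14) = -10
P_5→P_6: (4)(-4) − (3)(-11) = 17
P_6→P_1: (3)(14) − (-4)(-4) = 26
Σ = 205
Area = |Σ|/2 = 102.5.
Hole:
Σ = (4) + (5) + (-10) + (10) = 9
Area = |Σ|/2 = 4.5.
Net area = 102.5 − 4.5 = 98.

98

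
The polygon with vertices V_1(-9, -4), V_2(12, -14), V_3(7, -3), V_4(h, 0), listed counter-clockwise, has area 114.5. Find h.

Write out the shoelace sum; only the two edges meeting at V_4 involve h:
2·Area = [(7·0 − h·(-3)) + (h·(-4) − (-9)·0)] + 236
       = -1·h + 236 = 229
⇒ h = 7.

7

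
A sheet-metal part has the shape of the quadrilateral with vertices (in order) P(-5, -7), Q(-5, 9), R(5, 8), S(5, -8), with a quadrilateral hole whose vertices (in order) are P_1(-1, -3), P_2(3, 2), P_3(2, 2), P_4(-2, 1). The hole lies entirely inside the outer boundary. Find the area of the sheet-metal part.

Outer boundary:
P→Q: (-5)(9) − (-5)(-7) = -80
Q→R: (-5)(8) − (5)(9) = -85
R→S: (5)(-8) − (5)(8) = -80
S→P: (5)(-7) − (-5)(-8) = -75
Σ = -320
Area = |Σ|/2 = 160.
Hole:
P_1→P_2: (-1)(2) − (3)(-3) = 7
P_2→P_3: (3)(2) − (2)(2) = 2
P_3→P_4: (2)(1) − (-2)(2) = 6
P_4→P_1: (-2)(-3) − (-1)(1) = 7
Σ = 22
Area = |Σ|/2 = 11.
Net area = 160 − 11 = 149.

149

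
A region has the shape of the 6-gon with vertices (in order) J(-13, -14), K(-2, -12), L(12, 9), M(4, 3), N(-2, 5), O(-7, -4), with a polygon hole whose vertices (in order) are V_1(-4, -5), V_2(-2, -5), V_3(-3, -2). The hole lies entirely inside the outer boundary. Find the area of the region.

181.5

Outer boundary:
Σ = (128) + (126) + (0) + (26) + (43) + (46) = 369
Area = |Σ|/2 = 184.5.
Hole:
V_1→V_2: (-4)(-5) − (-2)(-5) = 10
V_2→V_3: (-2)(-2) − (-3)(-5) = -11
V_3→V_1: (-3)(-5) − (-4)(-2) = 7
Σ = 6
Area = |Σ|/2 = 3.
Net area = 184.5 − 3 = 181.5.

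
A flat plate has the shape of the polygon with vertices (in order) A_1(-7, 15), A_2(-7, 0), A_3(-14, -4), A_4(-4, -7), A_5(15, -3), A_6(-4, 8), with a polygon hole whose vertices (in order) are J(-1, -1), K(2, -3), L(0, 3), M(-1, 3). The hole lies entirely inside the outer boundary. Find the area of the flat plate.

Outer boundary:
Apply Gauss's area formula: 2A = Σ (x_i·y_{i+1} − x_{i+1}·y_i), indices taken mod 6.
A_1→A_2: (-7)(0) − (-7)(15) = 105
A_2→A_3: (-7)(-4) − (-14)(0) = 28
A_3→A_4: (-14)(-7) − (-4)(-4) = 82
A_4→A_5: (-4)(-3) − (15)(-7) = 117
A_5→A_6: (15)(8) − (-4)(-3) = 108
A_6→A_1: (-4)(15) − (-7)(8) = -4
Σ = 436
Area = |Σ|/2 = 218.
Hole:
Apply the shoelace (surveyor's) formula: 2A = Σ (x_i·y_{i+1} − x_{i+1}·y_i), indices taken mod 4.
Σ = (5) + (6) + (3) + (4) = 18
Area = |Σ|/2 = 9.
Net area = 218 − 9 = 209.

209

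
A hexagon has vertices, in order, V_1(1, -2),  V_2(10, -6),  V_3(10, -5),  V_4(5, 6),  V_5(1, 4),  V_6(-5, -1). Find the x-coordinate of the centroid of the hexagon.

Apply the surveyor's formula. First the cross-terms c_i = x_i·y_{i+1} − x_{i+1}·y_i:
  14, 10, 85, 14, 19, 11  ⇒  2A = 153, A = 76.5.
Then Σ (x_i + x_{i+1})·c_i = 1593, so x̄ = 1593 / (6·76.5) = 59/17.

59/17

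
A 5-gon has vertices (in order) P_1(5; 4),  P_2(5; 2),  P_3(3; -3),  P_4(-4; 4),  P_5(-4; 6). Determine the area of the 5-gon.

P_1→P_2: (5)(2) − (5)(4) = -10
P_2→P_3: (5)(-3) − (3)(2) = -21
P_3→P_4: (3)(4) − (-4)(-3) = 0
P_4→P_5: (-4)(6) − (-4)(4) = -8
P_5→P_1: (-4)(4) − (5)(6) = -46
Σ = -85
Area = |Σ|/2 = 42.5.

42.5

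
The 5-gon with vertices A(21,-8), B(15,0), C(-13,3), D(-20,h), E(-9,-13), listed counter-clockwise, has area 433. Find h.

Write out the shoelace sum; only the two edges meeting at D involve h:
2·Area = [((-13)·h − (-20)·3) + ((-20)·(-13) − (-9)·h)] + 510
       = -4·h + 830 = 866
⇒ h = -9.

-9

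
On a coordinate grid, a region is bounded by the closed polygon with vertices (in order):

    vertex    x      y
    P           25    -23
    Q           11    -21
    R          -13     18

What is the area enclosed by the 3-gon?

Apply the shoelace (surveyor's) formula: 2A = Σ (x_i·y_{i+1} − x_{i+1}·y_i), indices taken mod 3.
Σ = (-272) + (-75) + (-151) = -498
Area = |Σ|/2 = 249.

249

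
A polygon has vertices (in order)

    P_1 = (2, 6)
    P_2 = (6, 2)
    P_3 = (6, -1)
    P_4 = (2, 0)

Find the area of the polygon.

18

Apply the surveyor's formula: 2A = Σ (x_i·y_{i+1} − x_{i+1}·y_i), indices taken mod 4.
Cross-terms: -32, -18, 2, 12  ⇒  Σ = -36
Area = |Σ|/2 = 18.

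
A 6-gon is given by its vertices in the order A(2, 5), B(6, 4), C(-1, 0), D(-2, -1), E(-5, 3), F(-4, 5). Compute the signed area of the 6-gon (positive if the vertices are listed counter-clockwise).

Apply the surveyor's formula: 2A = Σ (x_i·y_{i+1} − x_{i+1}·y_i), indices taken mod 6.
A→B: (2)(4) − (6)(5) = -22
B→C: (6)(0) − (-1)(4) = 4
C→D: (-1)(-1) − (-2)(0) = 1
D→E: (-2)(3) − (-5)(-1) = -11
E→F: (-5)(5) − (-4)(3) = -13
F→A: (-4)(5) − (2)(5) = -30
Σ = -71
Signed area = Σ/2 = -35.5 (negative ⇒ clockwise traversal).

-35.5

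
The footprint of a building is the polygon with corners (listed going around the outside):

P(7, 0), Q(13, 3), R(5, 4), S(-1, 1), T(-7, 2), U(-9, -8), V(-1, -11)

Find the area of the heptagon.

157

Apply the shoelace formula: 2A = Σ (x_i·y_{i+1} − x_{i+1}·y_i), indices taken mod 7.
Σ = (21) + (37) + (9) + (5) + (74) + (91) + (77) = 314
Area = |Σ|/2 = 157.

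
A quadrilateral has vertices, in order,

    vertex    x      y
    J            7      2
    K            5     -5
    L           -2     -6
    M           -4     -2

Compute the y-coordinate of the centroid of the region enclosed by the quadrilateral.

-245/99

Apply the shoelace formula. First the cross-terms c_i = x_i·y_{i+1} − x_{i+1}·y_i:
  -45, -40, -20, 6  ⇒  2A = -99, A = -49.5.
Then Σ (y_i + y_{i+1})·c_i = 735, so ȳ = 735 / (6·(-49.5)) = -245/99.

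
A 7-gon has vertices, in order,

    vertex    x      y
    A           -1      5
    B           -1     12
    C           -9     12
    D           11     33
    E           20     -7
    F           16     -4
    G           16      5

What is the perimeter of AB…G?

116

|AB| = √((0)² + (7)²) = √49 = 7
|BC| = √((-8)² + (0)²) = √64 = 8
|CD| = √((20)² + (21)²) = √841 = 29
|DE| = √((9)² + (-40)²) = √1681 = 41
|EF| = √((-4)² + (3)²) = √25 = 5
|FG| = √((0)² + (9)²) = √81 = 9
|GA| = √((-17)² + (0)²) = √289 = 17
Perimeter = 7 + 8 + 29 + 41 + 5 + 9 + 17 = 116.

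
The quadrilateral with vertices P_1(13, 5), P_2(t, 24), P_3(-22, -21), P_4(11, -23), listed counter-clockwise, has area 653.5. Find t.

Write out the shoelace sum; only the two edges meeting at P_2 involve t:
2·Area = [(13·24 − t·5) + (t·(-21) − (-22)·24)] + 1091
       = -26·t + 1931 = 1307
⇒ t = 24.

24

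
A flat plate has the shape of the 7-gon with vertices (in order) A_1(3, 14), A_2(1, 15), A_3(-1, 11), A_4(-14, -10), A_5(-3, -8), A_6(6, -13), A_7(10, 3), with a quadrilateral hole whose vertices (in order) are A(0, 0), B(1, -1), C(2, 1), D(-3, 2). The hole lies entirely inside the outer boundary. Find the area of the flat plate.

Outer boundary:
Σ = (31) + (26) + (164) + (82) + (87) + (148) + (131) = 669
Area = |Σ|/2 = 334.5.
Hole:
Σ = (0) + (3) + (7) + (0) = 10
Area = |Σ|/2 = 5.
Net area = 334.5 − 5 = 329.5.

329.5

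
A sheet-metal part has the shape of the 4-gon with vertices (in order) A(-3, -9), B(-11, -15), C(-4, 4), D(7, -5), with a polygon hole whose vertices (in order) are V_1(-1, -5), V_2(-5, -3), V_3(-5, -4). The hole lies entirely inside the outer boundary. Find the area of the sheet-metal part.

120

Outer boundary:
Σ = (-54) + (-104) + (-8) + (-78) = -244
Area = |Σ|/2 = 122.
Hole:
Apply Gauss's area formula: 2A = Σ (x_i·y_{i+1} − x_{i+1}·y_i), indices taken mod 3.
Σ = (-22) + (5) + (21) = 4
Area = |Σ|/2 = 2.
Net area = 122 − 2 = 120.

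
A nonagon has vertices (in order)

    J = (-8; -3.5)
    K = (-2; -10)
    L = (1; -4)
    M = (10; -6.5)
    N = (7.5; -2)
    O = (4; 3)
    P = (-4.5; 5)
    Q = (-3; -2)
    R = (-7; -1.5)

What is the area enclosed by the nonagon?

122.125

Cross-terms: 73, 18, 33.5, 28.75, 30.5, 33.5, 24, -9.5, 12.5  ⇒  Σ = 244.25
Area = |Σ|/2 = 122.125.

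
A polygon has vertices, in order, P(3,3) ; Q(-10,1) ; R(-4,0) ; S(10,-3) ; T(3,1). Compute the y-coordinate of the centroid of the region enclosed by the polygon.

43/111

Apply Gauss's area formula. First the cross-terms c_i = x_i·y_{i+1} − x_{i+1}·y_i:
  33, 4, 12, 19, 6  ⇒  2A = 74, A = 37.
Then Σ (y_i + y_{i+1})·c_i = 86, so ȳ = 86 / (6·37) = 43/111.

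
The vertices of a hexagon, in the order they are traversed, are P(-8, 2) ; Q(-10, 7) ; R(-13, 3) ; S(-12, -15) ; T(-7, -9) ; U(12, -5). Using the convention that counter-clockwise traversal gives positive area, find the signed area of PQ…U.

Cross-terms: -36, 61, 231, 3, 143, -16  ⇒  Σ = 386
Signed area = Σ/2 = 193 (positive ⇒ counter-clockwise traversal).

193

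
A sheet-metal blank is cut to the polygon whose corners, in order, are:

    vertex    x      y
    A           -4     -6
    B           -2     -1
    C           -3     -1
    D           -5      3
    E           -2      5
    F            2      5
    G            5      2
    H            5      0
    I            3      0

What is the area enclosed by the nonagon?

55.5

Σ = (-8) + (-1) + (-14) + (-19) + (-20) + (-21) + (-10) + (0) + (-18) = -111
Area = |Σ|/2 = 55.5.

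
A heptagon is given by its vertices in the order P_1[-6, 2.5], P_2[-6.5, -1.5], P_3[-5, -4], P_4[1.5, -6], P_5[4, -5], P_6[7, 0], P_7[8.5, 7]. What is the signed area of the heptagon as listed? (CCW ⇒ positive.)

Apply Gauss's area formula: 2A = Σ (x_i·y_{i+1} − x_{i+1}·y_i), indices taken mod 7.
Σ = (25.25) + (18.5) + (36) + (16.5) + (35) + (49) + (63.25) = 243.5
Signed area = Σ/2 = 121.75 (positive ⇒ counter-clockwise traversal).

121.75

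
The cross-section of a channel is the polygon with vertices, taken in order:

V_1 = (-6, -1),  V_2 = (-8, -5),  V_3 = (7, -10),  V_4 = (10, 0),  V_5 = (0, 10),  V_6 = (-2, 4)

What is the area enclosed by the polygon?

Apply the shoelace formula: 2A = Σ (x_i·y_{i+1} − x_{i+1}·y_i), indices taken mod 6.
Cross-terms: 22, 115, 100, 100, 20, 26  ⇒  Σ = 383
Area = |Σ|/2 = 191.5.

191.5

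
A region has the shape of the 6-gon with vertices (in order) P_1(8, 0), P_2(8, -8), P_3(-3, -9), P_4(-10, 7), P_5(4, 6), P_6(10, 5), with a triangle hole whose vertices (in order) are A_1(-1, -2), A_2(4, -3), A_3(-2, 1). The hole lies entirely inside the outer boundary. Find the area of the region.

212.5

Outer boundary:
Apply the shoelace (surveyor's) formula: 2A = Σ (x_i·y_{i+1} − x_{i+1}·y_i), indices taken mod 6.
P_1→P_2: (8)(-8) − (8)(0) = -64
P_2→P_3: (8)(-9) − (-3)(-8) = -96
P_3→P_4: (-3)(7) − (-10)(-9) = -111
P_4→P_5: (-10)(6) − (4)(7) = -88
P_5→P_6: (4)(5) − (10)(6) = -40
P_6→P_1: (10)(0) − (8)(5) = -40
Σ = -439
Area = |Σ|/2 = 219.5.
Hole:
Apply Gauss's area formula: 2A = Σ (x_i·y_{i+1} − x_{i+1}·y_i), indices taken mod 3.
Σ = (11) + (-2) + (5) = 14
Area = |Σ|/2 = 7.
Net area = 219.5 − 7 = 212.5.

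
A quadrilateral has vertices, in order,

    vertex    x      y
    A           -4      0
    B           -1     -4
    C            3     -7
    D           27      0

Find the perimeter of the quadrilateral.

66

|AB| = √((3)² + (-4)²) = √25 = 5
|BC| = √((4)² + (-3)²) = √25 = 5
|CD| = √((24)² + (7)²) = √625 = 25
|DA| = √((-31)² + (0)²) = √961 = 31
Perimeter = 5 + 5 + 25 + 31 = 66.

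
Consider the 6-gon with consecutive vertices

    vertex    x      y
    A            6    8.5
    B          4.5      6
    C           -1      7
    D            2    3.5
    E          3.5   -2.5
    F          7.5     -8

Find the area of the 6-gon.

51.5

A→B: (6)(6) − (4.5)(8.5) = -2.25
B→C: (4.5)(7) − (-1)(6) = 37.5
C→D: (-1)(3.5) − (2)(7) = -17.5
D→E: (2)(-2.5) − (3.5)(3.5) = -17.25
E→F: (3.5)(-8) − (7.5)(-2.5) = -9.25
F→A: (7.5)(8.5) − (6)(-8) = 111.75
Σ = 103
Area = |Σ|/2 = 51.5.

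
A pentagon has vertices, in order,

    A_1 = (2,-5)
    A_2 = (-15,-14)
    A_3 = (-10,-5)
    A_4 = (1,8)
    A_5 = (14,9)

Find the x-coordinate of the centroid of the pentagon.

-49/93

Apply the shoelace formula. First the cross-terms c_i = x_i·y_{i+1} − x_{i+1}·y_i:
  -103, -65, -75, -103, -88  ⇒  2A = -434, A = -217.
Then Σ (x_i + x_{i+1})·c_i = 686, so x̄ = 686 / (6·(-217)) = -49/93.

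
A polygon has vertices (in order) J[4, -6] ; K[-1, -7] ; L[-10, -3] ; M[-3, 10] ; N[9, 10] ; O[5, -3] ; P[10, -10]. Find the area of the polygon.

223.5

Apply Gauss's area formula: 2A = Σ (x_i·y_{i+1} − x_{i+1}·y_i), indices taken mod 7.
J→K: (4)(-7) − (-1)(-6) = -34
K→L: (-1)(-3) − (-10)(-7) = -67
L→M: (-10)(10) − (-3)(-3) = -109
M→N: (-3)(10) − (9)(10) = -120
N→O: (9)(-3) − (5)(10) = -77
O→P: (5)(-10) − (10)(-3) = -20
P→J: (10)(-6) − (4)(-10) = -20
Σ = -447
Area = |Σ|/2 = 223.5.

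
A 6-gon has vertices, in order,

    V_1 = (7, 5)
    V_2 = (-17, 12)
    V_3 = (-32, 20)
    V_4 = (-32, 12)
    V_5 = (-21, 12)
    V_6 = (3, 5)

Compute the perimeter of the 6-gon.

90

|V_1V_2| = √((-24)² + (7)²) = √625 = 25
|V_2V_3| = √((-15)² + (8)²) = √289 = 17
|V_3V_4| = √((0)² + (-8)²) = √64 = 8
|V_4V_5| = √((11)² + (0)²) = √121 = 11
|V_5V_6| = √((24)² + (-7)²) = √625 = 25
|V_6V_1| = √((4)² + (0)²) = √16 = 4
Perimeter = 25 + 17 + 8 + 11 + 25 + 4 = 90.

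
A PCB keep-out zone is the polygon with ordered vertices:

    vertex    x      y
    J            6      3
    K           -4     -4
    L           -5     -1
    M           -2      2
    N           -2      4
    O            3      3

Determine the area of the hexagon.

Apply the shoelace formula: 2A = Σ (x_i·y_{i+1} − x_{i+1}·y_i), indices taken mod 6.
Cross-terms: -12, -16, -12, -4, -18, -9  ⇒  Σ = -71
Area = |Σ|/2 = 35.5.

35.5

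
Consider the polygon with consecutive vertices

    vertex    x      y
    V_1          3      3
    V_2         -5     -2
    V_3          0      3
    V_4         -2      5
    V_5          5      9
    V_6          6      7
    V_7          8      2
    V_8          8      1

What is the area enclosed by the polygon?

Apply the surveyor's formula: 2A = Σ (x_i·y_{i+1} − x_{i+1}·y_i), indices taken mod 8.
Cross-terms: 9, -15, 6, -43, -19, -44, -8, 21  ⇒  Σ = -93
Area = |Σ|/2 = 46.5.

46.5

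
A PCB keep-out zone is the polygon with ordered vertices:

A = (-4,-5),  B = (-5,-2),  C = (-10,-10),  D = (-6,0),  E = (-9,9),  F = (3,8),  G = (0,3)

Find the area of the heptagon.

A→B: (-4)(-2) − (-5)(-5) = -17
B→C: (-5)(-10) − (-10)(-2) = 30
C→D: (-10)(0) − (-6)(-10) = -60
D→E: (-6)(9) − (-9)(0) = -54
E→F: (-9)(8) − (3)(9) = -99
F→G: (3)(3) − (0)(8) = 9
G→A: (0)(-5) − (-4)(3) = 12
Σ = -179
Area = |Σ|/2 = 89.5.

89.5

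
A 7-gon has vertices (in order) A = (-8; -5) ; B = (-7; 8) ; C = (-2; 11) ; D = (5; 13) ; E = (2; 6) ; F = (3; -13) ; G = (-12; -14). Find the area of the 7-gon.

Cross-terms: -99, -61, -81, 4, -44, -198, -52  ⇒  Σ = -531
Area = |Σ|/2 = 265.5.

265.5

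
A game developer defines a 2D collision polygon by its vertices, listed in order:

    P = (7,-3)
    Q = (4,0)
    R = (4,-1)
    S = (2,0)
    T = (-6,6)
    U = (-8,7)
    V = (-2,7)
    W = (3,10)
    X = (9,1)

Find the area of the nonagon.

Σ = (12) + (-4) + (2) + (12) + (6) + (-42) + (-41) + (-87) + (-34) = -176
Area = |Σ|/2 = 88.

88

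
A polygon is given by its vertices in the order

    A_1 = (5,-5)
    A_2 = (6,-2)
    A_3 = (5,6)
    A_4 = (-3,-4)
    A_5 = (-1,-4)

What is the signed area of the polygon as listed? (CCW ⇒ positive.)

48.5

Apply Gauss's area formula: 2A = Σ (x_i·y_{i+1} − x_{i+1}·y_i), indices taken mod 5.
Σ = (20) + (46) + (-2) + (8) + (25) = 97
Signed area = Σ/2 = 48.5 (positive ⇒ counter-clockwise traversal).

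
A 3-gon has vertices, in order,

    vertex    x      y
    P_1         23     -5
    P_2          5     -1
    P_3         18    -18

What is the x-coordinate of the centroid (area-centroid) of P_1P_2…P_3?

46/3

Apply the shoelace (surveyor's) formula. First the cross-terms c_i = x_i·y_{i+1} − x_{i+1}·y_i:
  2, -72, 324  ⇒  2A = 254, A = 127.
Then Σ (x_i + x_{i+1})·c_i = 11684, so x̄ = 11684 / (6·127) = 46/3.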